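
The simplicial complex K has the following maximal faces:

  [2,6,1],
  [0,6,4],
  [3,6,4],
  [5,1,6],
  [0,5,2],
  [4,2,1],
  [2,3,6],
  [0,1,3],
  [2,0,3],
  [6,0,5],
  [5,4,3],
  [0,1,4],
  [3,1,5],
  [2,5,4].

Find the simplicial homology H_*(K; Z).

H_0 = Z,  H_1 = Z^2,  H_2 = Z.

Take the total order 0 < 1 < 2 < 3 < 4 < 5 < 6 on the vertex set. Then K (dimension 2) consists of the simplices:

  0-simplices (7): [0], [1], [2], [3], [4], [5], [6]
  1-simplices (21): [0,1], [0,2], [0,3], [0,4], [0,5], [0,6], [1,2], [1,3], [1,4], [1,5], [1,6], [2,3], [2,4], [2,5], [2,6], [3,4], [3,5], [3,6], [4,5], [4,6], [5,6]
  2-simplices (14): [0,1,3], [0,1,4], [0,2,3], [0,2,5], [0,4,6], [0,5,6], [1,2,4], [1,2,6], [1,3,5], [1,5,6], [2,3,6], [2,4,5], [3,4,5], [3,4,6]

giving chain groups C_0 ≅ Z^7, C_1 ≅ Z^21, C_2 ≅ Z^14.

∂_1: C_1 → C_0 sends each edge [p,q] (with p < q) to q − p. For instance
  ∂[2,6] = [6] − [2].
This gives a 7×21 integer matrix of rank 6; reducing to Smith normal form yields diagonal entries (1,1,1,1,1,1).

Boundary ∂_2: C_2 → C_1 acts by ∂[p,q,r] = [q,r] − [p,r] + [p,q]. For instance
  ∂[3,4,6] = [4,6] − [3,6] + [3,4],
  ∂[1,2,4] = [2,4] − [1,4] + [1,2].
As a 21×14 matrix over Z this has rank 13, with invariant factors (1,1,1,1,1,1,1,1,1,1,1,1,1).

Computing H_k = (kernel of ∂_k) / (image of ∂_{k+1}):

  H_0: rank C_0 − rank ∂_1 = 7 − 6 = 1, and the invariant factors of ∂_1 are all 1, so H_0 ≅ Z.
  H_1: rank ker ∂_1 − rank ∂_2 = (21 − 6) − 13 = 2, and the invariant factors of ∂_2 are all 1, so H_1 ≅ Z^2.
  H_2: rank ker ∂_2 − rank ∂_3 = (14 − 13) − 0 = 1, and there is no ∂_3, so H_2 ≅ Z.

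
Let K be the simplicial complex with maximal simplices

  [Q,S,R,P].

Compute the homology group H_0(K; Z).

We work with the vertex ordering P < Q < R < S. The simplices of K, each written with vertices in increasing order, are:

  0-simplices (4): P, Q, R, S
  1-simplices (6): PQ, PR, PS, QR, QS, RS
  2-simplices (4): PQR, PQS, PRS, QRS
  3-simplices (1): PQRS

giving chain groups C_0 ≅ Z^4, C_1 ≅ Z^6, C_2 ≅ Z^4, C_3 ≅ Z^1.

Boundary ∂_1: C_1 → C_0 maps an edge to its endpoints' difference, ∂[p,q] = q − p. For instance
  ∂QR = R − Q.
This gives a 4×6 integer matrix of rank 3; reducing to Smith normal form yields diagonal entries (1,1,1).

Boundary ∂_2: C_2 → C_1 maps a triangle to the signed sum of its edges. For instance
  ∂PQR = QR − PR + PQ,
  ∂PQS = QS − PS + PQ.
This gives a 6×4 integer matrix of rank 3; reducing to Smith normal form yields diagonal entries (1,1,1).

The boundary map ∂_3: C_3 → C_2 sends each 3-simplex σ to the alternating sum Σ_i (−1)^i (σ with its i-th vertex removed). For instance
  ∂PQRS = QRS − PRS + PQS − PQR.
As a 4×1 matrix over Z this has rank 1, with invariant factors (1).

From H_k ≅ ker(∂_k) / im(∂_{k+1}) we obtain:

  H_0: rank C_0 − rank ∂_1 = 4 − 3 = 1, and the invariant factors of ∂_1 are all 1, so H_0 ≅ Z.

H_0 = Z.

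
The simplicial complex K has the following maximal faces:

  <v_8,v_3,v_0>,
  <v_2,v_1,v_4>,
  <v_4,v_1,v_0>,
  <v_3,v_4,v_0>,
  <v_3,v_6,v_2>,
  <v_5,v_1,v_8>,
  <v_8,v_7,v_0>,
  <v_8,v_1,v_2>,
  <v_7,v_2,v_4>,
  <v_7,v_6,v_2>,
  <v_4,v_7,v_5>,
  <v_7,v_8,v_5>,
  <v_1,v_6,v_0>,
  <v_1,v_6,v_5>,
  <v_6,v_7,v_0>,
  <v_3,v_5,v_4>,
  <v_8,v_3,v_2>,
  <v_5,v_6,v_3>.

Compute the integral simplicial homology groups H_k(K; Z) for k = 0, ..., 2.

H_0 = Z,  H_1 = Z^2,  H_2 = Z.

Take the total order v_0 < v_1 < v_2 < v_3 < v_4 < v_5 < v_6 < v_7 < v_8 on the vertex set. Then K (dimension 2) consists of the simplices:

  0-simplices (9): [v_0], [v_1], [v_2], [v_3], [v_4], [v_5], [v_6], [v_7], [v_8]
  1-simplices (27): (27 of them)
  2-simplices (18): (18 of them)

Hence C_0 ≅ Z^9, C_1 ≅ Z^27, C_2 ≅ Z^18.

∂_1: C_1 → C_0 sends each edge [p,q] (with p < q) to q − p. For instance
  ∂[v_3,v_5] = [v_5] − [v_3].
As a 9×27 matrix over Z this has rank 8, with invariant factors (1,1,1,1,1,1,1,1).

Boundary ∂_2: C_2 → C_1 maps a triangle to the signed sum of its edges. For instance
  ∂[v_4,v_5,v_7] = [v_5,v_7] − [v_4,v_7] + [v_4,v_5],
  ∂[v_0,v_1,v_6] = [v_1,v_6] − [v_0,v_6] + [v_0,v_1].
This gives a 27×18 integer matrix of rank 17; reducing to Smith normal form yields diagonal entries (1,1,1,1,1,1,1,1,1,1,1,1,1,1,1,1,1).

From H_k ≅ ker(∂_k) / im(∂_{k+1}) we obtain:

  H_0: rank C_0 − rank ∂_1 = 9 − 8 = 1, and the invariant factors of ∂_1 are all 1, so H_0 = Z.
  H_1: rank ker ∂_1 − rank ∂_2 = (27 − 8) − 17 = 2, and the invariant factors of ∂_2 are all 1, so H_1 = Z^2.
  H_2: rank ker ∂_2 − rank ∂_3 = (18 − 17) − 0 = 1, and there is no ∂_3, so H_2 = Z.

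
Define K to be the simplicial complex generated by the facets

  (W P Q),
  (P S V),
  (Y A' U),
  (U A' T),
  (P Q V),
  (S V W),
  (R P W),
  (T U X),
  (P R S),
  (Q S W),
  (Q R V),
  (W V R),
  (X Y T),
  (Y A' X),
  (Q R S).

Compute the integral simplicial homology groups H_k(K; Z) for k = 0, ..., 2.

H_0 = Z^2,  H_1 = Z ⊕ Z/2,  H_2 = 0.

K has 11 vertices, 25 edges, 15 triangles.
rank ∂_0 = 0, rank ∂_1 = 9 ⇒ b_0 = 11 − 0 − 9 = 2; all invariant factors of ∂_1 are 1 so no torsion. So H_0 ≅ Z^2.
rank ∂_1 = 9, rank ∂_2 = 15 ⇒ b_1 = 25 − 9 − 15 = 1; ∂_2 has invariant factor(s) [2] giving torsion. So H_1 ≅ Z ⊕ Z/2.
rank ∂_2 = 15, rank ∂_3 = 0 ⇒ b_2 = 15 − 15 − 0 = 0. So H_2 ≅ 0.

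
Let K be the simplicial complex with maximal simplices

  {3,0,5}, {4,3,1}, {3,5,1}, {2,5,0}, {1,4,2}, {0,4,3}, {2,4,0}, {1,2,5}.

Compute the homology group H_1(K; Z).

H_1 = 0.

Fix the vertex order 0 < 1 < 2 < 3 < 4 < 5 and write every simplex with vertices in increasing order. Then dim K = 2 and the simplices of K are:

  0-simplices (6): [0], [1], [2], [3], [4], [5]
  1-simplices (12): [0,2], [0,3], [0,4], [0,5], [1,2], [1,3], [1,4], [1,5], [2,4], [2,5], [3,4], [3,5]
  2-simplices (8): [0,2,4], [0,2,5], [0,3,4], [0,3,5], [1,2,4], [1,2,5], [1,3,4], [1,3,5]

Hence C_0 ≅ Z^6, C_1 ≅ Z^12, C_2 ≅ Z^8.

∂_1: C_1 → C_0 sends each edge [p,q] (with p < q) to q − p. For instance
  ∂[3,4] = [4] − [3].
The 6×12 boundary matrix has rank 5 and Smith normal form diag(1,1,1,1,1).

The boundary map ∂_2: C_2 → C_1 maps a triangle to the signed sum of its edges. For instance
  ∂[0,2,5] = [2,5] − [0,5] + [0,2],
  ∂[0,3,4] = [3,4] − [0,4] + [0,3].
This gives a 12×8 integer matrix of rank 7; reducing to Smith normal form yields diagonal entries (1,1,1,1,1,1,1).

Reading off H_k = ker ∂_k / im ∂_{k+1}:

  H_1: rank ker ∂_1 − rank ∂_2 = (12 − 5) − 7 = 0, and the invariant factors of ∂_2 are all 1, so H_1 ≅ 0.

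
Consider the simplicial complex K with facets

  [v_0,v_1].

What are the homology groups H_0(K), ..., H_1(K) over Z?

H_0 ≅ Z,  H_1 = 0.

We work with the vertex ordering v_0 < v_1. The simplices of K, each written with vertices in increasing order, are:

  0-simplices (2): [v_0], [v_1]
  1-simplices (1): [v_0,v_1]

Hence C_0 ≅ Z^2, C_1 ≅ Z^1.

Boundary ∂_1: C_1 → C_0 maps an edge to its endpoints' difference, ∂[p,q] = q − p. For instance
  ∂[v_0,v_1] = [v_1] − [v_0].
As a 2×1 matrix over Z this has rank 1, with invariant factors (1).

Now H_k = ker ∂_k / im ∂_{k+1}, so:

  H_0: rank C_0 − rank ∂_1 = 2 − 1 = 1, and the invariant factors of ∂_1 are all 1, so H_0 ≅ Z.
  H_1: rank ker ∂_1 − rank ∂_2 = (1 − 1) − 0 = 0, and there is no ∂_2, so H_1 ≅ 0.

(K is a triangulation of the 1-simplex.)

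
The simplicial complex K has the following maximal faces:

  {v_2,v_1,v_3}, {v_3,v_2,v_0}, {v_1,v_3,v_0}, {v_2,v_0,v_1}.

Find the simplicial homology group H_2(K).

K has 4 vertices, 6 edges, 4 triangles.
rank ∂_2 = 3, rank ∂_3 = 0 ⇒ b_2 = 4 − 3 − 0 = 1. So H_2 ≅ Z.

H_2 ≅ Z.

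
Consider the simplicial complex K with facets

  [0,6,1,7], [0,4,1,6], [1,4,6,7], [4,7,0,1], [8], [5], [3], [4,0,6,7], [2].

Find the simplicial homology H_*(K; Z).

K has 9 vertices, 10 edges, 10 triangles, 5 3-simplices.
rank ∂_0 = 0, rank ∂_1 = 4 ⇒ b_0 = 9 − 0 − 4 = 5; all invariant factors of ∂_1 are 1 so no torsion. So H_0 = Z^5.
rank ∂_1 = 4, rank ∂_2 = 6 ⇒ b_1 = 10 − 4 − 6 = 0; all invariant factors of ∂_2 are 1 so no torsion. So H_1 = 0.
rank ∂_2 = 6, rank ∂_3 = 4 ⇒ b_2 = 10 − 6 − 4 = 0; all invariant factors of ∂_3 are 1 so no torsion. So H_2 = 0.
rank ∂_3 = 4, rank ∂_4 = 0 ⇒ b_3 = 5 − 4 − 0 = 1. So H_3 = Z.

H_0 = Z^5,  H_1 = 0,  H_2 = 0,  H_3 = Z.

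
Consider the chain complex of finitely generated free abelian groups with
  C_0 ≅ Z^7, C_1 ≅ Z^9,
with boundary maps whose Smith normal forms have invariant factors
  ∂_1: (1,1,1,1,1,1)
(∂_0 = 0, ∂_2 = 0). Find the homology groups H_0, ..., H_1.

H_0: b_0 = 7 − 0 − 6 = 1; torsion from ∂_1 factors > 1: none. So H_0 = Z.
H_1: b_1 = 9 − 6 − 0 = 3; torsion from ∂_2 factors > 1: none. So H_1 = Z^3.

H_0 = Z,  H_1 = Z^3.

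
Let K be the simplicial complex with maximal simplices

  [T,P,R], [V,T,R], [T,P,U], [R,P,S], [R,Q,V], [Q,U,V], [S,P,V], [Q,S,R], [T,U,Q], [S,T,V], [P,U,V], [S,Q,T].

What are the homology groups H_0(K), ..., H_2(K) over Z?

Order the vertices as P < Q < R < S < T < U < V. Listing each simplex with vertices in this order, K has dimension 2 with simplices:

  0-simplices (7): P, Q, R, S, T, U, V
  1-simplices (18): PR, PS, PT, PU, PV, QR, QS, QT, QU, QV, RS, RT, RV, ST, SV, TU, TV, UV
  2-simplices (12): PRS, PRT, PSV, PTU, PUV, QRS, QRV, QST, QTU, QUV, RTV, STV

giving chain groups C_0 ≅ Z^7, C_1 ≅ Z^18, C_2 ≅ Z^12.

The boundary map ∂_1: C_1 → C_0 maps an edge to its endpoints' difference, ∂[p,q] = q − p. For instance
  ∂QV = V − Q.
The resulting 7×18 matrix has rank 6, and its Smith normal form has invariant factors (1,1,1,1,1,1).

Boundary ∂_2: C_2 → C_1 sends each 2-simplex [p,q,r] to [q,r] − [p,r] + [p,q]. For instance
  ∂PTU = TU − PU + PT,
  ∂PRT = RT − PT + PR.
The resulting 18×12 matrix has rank 12, and its Smith normal form has invariant factors (1,1,1,1,1,1,1,1,1,1,1,2).

Reading off H_k = ker ∂_k / im ∂_{k+1}:

  H_0: rank C_0 − rank ∂_1 = 7 − 6 = 1, and the invariant factors of ∂_1 are all 1, so H_0 = Z.
  H_1: rank ker ∂_1 − rank ∂_2 = (18 − 6) − 12 = 0, and ∂_2 has invariant factor 2 > 1, so H_1 = Z/2.
  H_2: rank ker ∂_2 − rank ∂_3 = (12 − 12) − 0 = 0, and there is no ∂_3, so H_2 = 0.

H_0 ≅ Z,  H_1 ≅ Z/2,  H_2 = 0.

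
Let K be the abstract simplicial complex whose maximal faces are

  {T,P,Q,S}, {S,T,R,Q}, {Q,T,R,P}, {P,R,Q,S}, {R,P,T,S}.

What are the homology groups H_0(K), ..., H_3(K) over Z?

H_0 ≅ Z,  H_1 = 0,  H_2 = 0,  H_3 ≅ Z.

We work with the vertex ordering P < Q < R < S < T. The simplices of K, each written with vertices in increasing order, are:

  0-simplices (5): P, Q, R, S, T
  1-simplices (10): PQ, PR, PS, PT, QR, QS, QT, RS, RT, ST
  2-simplices (10): PQR, PQS, PQT, PRS, PRT, PST, QRS, QRT, QST, RST
  3-simplices (5): PQRS, PQRT, PQST, PRST, QRST

giving chain groups C_0 ≅ Z^5, C_1 ≅ Z^10, C_2 ≅ Z^10, C_3 ≅ Z^5.

Boundary ∂_1: C_1 → C_0 is given by ∂[p,q] = [q] − [p].
The 5×10 boundary matrix has rank 4 and Smith normal form diag(1,1,1,1).

Boundary ∂_2: C_2 → C_1 sends each 2-simplex [p,q,r] to [q,r] − [p,r] + [p,q]. For instance
  ∂QRS = RS − QS + QR,
  ∂PQS = QS − PS + PQ.
The 10×10 boundary matrix has rank 6 and Smith normal form diag(1,1,1,1,1,1).

∂_3: C_3 → C_2 sends each 3-simplex σ to the alternating sum Σ_i (−1)^i (σ with its i-th vertex removed). For instance
  ∂PRST = RST − PST + PRT − PRS,
  ∂PQRS = QRS − PRS + PQS − PQR.
This gives a 10×5 integer matrix of rank 4; reducing to Smith normal form yields diagonal entries (1,1,1,1).

From H_k ≅ ker(∂_k) / im(∂_{k+1}) we obtain:

  H_0: rank C_0 − rank ∂_1 = 5 − 4 = 1, and the invariant factors of ∂_1 are all 1, so H_0 ≅ Z.
  H_1: rank ker ∂_1 − rank ∂_2 = (10 − 4) − 6 = 0, and the invariant factors of ∂_2 are all 1, so H_1 ≅ 0.
  H_2: rank ker ∂_2 − rank ∂_3 = (10 − 6) − 4 = 0, and the invariant factors of ∂_3 are all 1, so H_2 ≅ 0.
  H_3: rank ker ∂_3 − rank ∂_4 = (5 − 4) − 0 = 1, and there is no ∂_4, so H_3 ≅ Z.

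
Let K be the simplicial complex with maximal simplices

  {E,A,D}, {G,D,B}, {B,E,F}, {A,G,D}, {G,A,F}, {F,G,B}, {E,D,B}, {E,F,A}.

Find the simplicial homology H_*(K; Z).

Order the vertices as A < B < D < E < F < G. Listing each simplex with vertices in this order, K has dimension 2 with simplices:

  0-simplices (6): A, B, D, E, F, G
  1-simplices (12): AD, AE, AF, AG, BD, BE, BF, BG, DE, DG, EF, FG
  2-simplices (8): ADE, ADG, AEF, AFG, BDE, BDG, BEF, BFG

so the chain groups are C_0 ≅ Z^6, C_1 ≅ Z^12, C_2 ≅ Z^8.

Boundary ∂_1: C_1 → C_0 is given by ∂[p,q] = [q] − [p]. For instance
  ∂AF = F − A.
This gives a 6×12 integer matrix of rank 5; reducing to Smith normal form yields diagonal entries (1,1,1,1,1).

The boundary map ∂_2: C_2 → C_1 sends each 2-simplex [p,q,r] to [q,r] − [p,r] + [p,q]. For instance
  ∂ADG = DG − AG + AD,
  ∂BDG = DG − BG + BD.
The resulting 12×8 matrix has rank 7, and its Smith normal form has invariant factors (1,1,1,1,1,1,1).

Reading off H_k = ker ∂_k / im ∂_{k+1}:

  H_0: rank C_0 − rank ∂_1 = 6 − 5 = 1, and the invariant factors of ∂_1 are all 1, so H_0 = Z.
  H_1: rank ker ∂_1 − rank ∂_2 = (12 − 5) − 7 = 0, and the invariant factors of ∂_2 are all 1, so H_1 = 0.
  H_2: rank ker ∂_2 − rank ∂_3 = (8 − 7) − 0 = 1, and there is no ∂_3, so H_2 = Z.

H_0 ≅ Z,  H_1 = 0,  H_2 ≅ Z.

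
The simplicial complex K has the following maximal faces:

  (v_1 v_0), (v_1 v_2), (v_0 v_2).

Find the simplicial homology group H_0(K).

H_0 = Z.

We work with the vertex ordering v_0 < v_1 < v_2. The simplices of K, each written with vertices in increasing order, are:

  0-simplices (3): [v_0], [v_1], [v_2]
  1-simplices (3): [v_0,v_1], [v_0,v_2], [v_1,v_2]

Hence C_0 ≅ Z^3, C_1 ≅ Z^3.

The boundary map ∂_1: C_1 → C_0 is given by ∂[p,q] = [q] − [p]. For instance
  ∂[v_1,v_2] = [v_2] − [v_1].
As a 3×3 matrix over Z this has rank 2, with invariant factors (1,1).

Reading off H_k = ker ∂_k / im ∂_{k+1}:

  H_0: rank C_0 − rank ∂_1 = 3 − 2 = 1, and the invariant factors of ∂_1 are all 1, so H_0 = Z.

(K is a triangulation of the circle S^1.)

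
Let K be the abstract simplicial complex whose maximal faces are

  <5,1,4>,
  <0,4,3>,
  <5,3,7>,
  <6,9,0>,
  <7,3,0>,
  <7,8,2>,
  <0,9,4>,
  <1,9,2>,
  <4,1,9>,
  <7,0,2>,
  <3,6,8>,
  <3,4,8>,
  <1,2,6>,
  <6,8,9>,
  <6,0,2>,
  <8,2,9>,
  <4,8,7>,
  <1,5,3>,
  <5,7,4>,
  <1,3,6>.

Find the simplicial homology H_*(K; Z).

H_0 ≅ Z,  H_1 ≅ Z ⊕ Z/2,  H_2 = 0.

Order the vertices as 0 < 1 < 2 < 3 < 4 < 5 < 6 < 7 < 8 < 9. Listing each simplex with vertices in this order, K has dimension 2 with simplices:

  0-simplices (10): [0], [1], [2], [3], [4], [5], [6], [7], [8], [9]
  1-simplices (30): (30 of them)
  2-simplices (20): (20 of them)

so the chain groups are C_0 ≅ Z^10, C_1 ≅ Z^30, C_2 ≅ Z^20.

Boundary ∂_1: C_1 → C_0 maps an edge to its endpoints' difference, ∂[p,q] = q − p.
The 10×30 boundary matrix has rank 9 and Smith normal form diag(1,1,1,1,1,1,1,1,1).

The boundary map ∂_2: C_2 → C_1 sends each 2-simplex [p,q,r] to [q,r] − [p,r] + [p,q]. For instance
  ∂[0,3,4] = [3,4] − [0,4] + [0,3],
  ∂[3,5,7] = [5,7] − [3,7] + [3,5].
The 30×20 boundary matrix has rank 20 and Smith normal form diag(1,1,1,1,1,1,1,1,1,1,1,1,1,1,1,1,1,1,1,2).

Computing H_k = (kernel of ∂_k) / (image of ∂_{k+1}):

  H_0: rank C_0 − rank ∂_1 = 10 − 9 = 1, and the invariant factors of ∂_1 are all 1, so H_0 = Z.
  H_1: rank ker ∂_1 − rank ∂_2 = (30 − 9) − 20 = 1, and ∂_2 has invariant factor 2 > 1, so H_1 = Z ⊕ Z/2.
  H_2: rank ker ∂_2 − rank ∂_3 = (20 − 20) − 0 = 0, and there is no ∂_3, so H_2 = 0.

(K is a triangulation of the Klein bottle.)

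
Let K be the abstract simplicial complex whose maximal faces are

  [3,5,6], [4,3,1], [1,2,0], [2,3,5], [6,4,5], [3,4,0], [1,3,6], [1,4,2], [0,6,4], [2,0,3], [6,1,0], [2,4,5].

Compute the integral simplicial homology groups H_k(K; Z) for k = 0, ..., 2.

Take the total order 0 < 1 < 2 < 3 < 4 < 5 < 6 on the vertex set. Then K (dimension 2) consists of the simplices:

  0-simplices (7): [0], [1], [2], [3], [4], [5], [6]
  1-simplices (18): [0,1], [0,2], [0,3], [0,4], [0,6], [1,2], [1,3], [1,4], [1,6], [2,3], [2,4], [2,5], [3,4], [3,5], [3,6], [4,5], [4,6], [5,6]
  2-simplices (12): [0,1,2], [0,1,6], [0,2,3], [0,3,4], [0,4,6], [1,2,4], [1,3,4], [1,3,6], [2,3,5], [2,4,5], [3,5,6], [4,5,6]

Hence C_0 ≅ Z^7, C_1 ≅ Z^18, C_2 ≅ Z^12.

∂_1: C_1 → C_0 maps an edge to its endpoints' difference, ∂[p,q] = q − p. For instance
  ∂[0,1] = [1] − [0].
The resulting 7×18 matrix has rank 6, and its Smith normal form has invariant factors (1,1,1,1,1,1).

∂_2: C_2 → C_1 sends each 2-simplex [p,q,r] to [q,r] − [p,r] + [p,q]. For instance
  ∂[1,3,6] = [3,6] − [1,6] + [1,3],
  ∂[0,1,2] = [1,2] − [0,2] + [0,1].
This gives a 18×12 integer matrix of rank 12; reducing to Smith normal form yields diagonal entries (1,1,1,1,1,1,1,1,1,1,1,2).

Reading off H_k = ker ∂_k / im ∂_{k+1}:

  H_0: rank C_0 − rank ∂_1 = 7 − 6 = 1, and the invariant factors of ∂_1 are all 1, so H_0 ≅ Z.
  H_1: rank ker ∂_1 − rank ∂_2 = (18 − 6) − 12 = 0, and ∂_2 has invariant factor 2 > 1, so H_1 ≅ Z/2.
  H_2: rank ker ∂_2 − rank ∂_3 = (12 − 12) − 0 = 0, and there is no ∂_3, so H_2 ≅ 0.

H_0 ≅ Z,  H_1 ≅ Z/2,  H_2 = 0.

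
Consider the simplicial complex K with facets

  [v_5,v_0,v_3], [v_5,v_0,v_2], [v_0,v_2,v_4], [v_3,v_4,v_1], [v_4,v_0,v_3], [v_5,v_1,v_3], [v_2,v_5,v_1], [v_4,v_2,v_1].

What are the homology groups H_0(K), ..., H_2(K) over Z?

We work with the vertex ordering v_0 < v_1 < v_2 < v_3 < v_4 < v_5. The simplices of K, each written with vertices in increasing order, are:

  0-simplices (6): [v_0], [v_1], [v_2], [v_3], [v_4], [v_5]
  1-simplices (12): [v_0,v_2], [v_0,v_3], [v_0,v_4], [v_0,v_5], [v_1,v_2], [v_1,v_3], [v_1,v_4], [v_1,v_5], [v_2,v_4], [v_2,v_5], [v_3,v_4], [v_3,v_5]
  2-simplices (8): [v_0,v_2,v_4], [v_0,v_2,v_5], [v_0,v_3,v_4], [v_0,v_3,v_5], [v_1,v_2,v_4], [v_1,v_2,v_5], [v_1,v_3,v_4], [v_1,v_3,v_5]

so the chain groups are C_0 ≅ Z^6, C_1 ≅ Z^12, C_2 ≅ Z^8.

The boundary map ∂_1: C_1 → C_0 maps an edge to its endpoints' difference, ∂[p,q] = q − p.
The resulting 6×12 matrix has rank 5, and its Smith normal form has invariant factors (1,1,1,1,1).

∂_2: C_2 → C_1 maps a triangle to the signed sum of its edges. For instance
  ∂[v_1,v_3,v_5] = [v_3,v_5] − [v_1,v_5] + [v_1,v_3],
  ∂[v_0,v_3,v_4] = [v_3,v_4] − [v_0,v_4] + [v_0,v_3].
The 12×8 boundary matrix has rank 7 and Smith normal form diag(1,1,1,1,1,1,1).

Now H_k = ker ∂_k / im ∂_{k+1}, so:

  H_0: rank C_0 − rank ∂_1 = 6 − 5 = 1, and the invariant factors of ∂_1 are all 1, so H_0 = Z.
  H_1: rank ker ∂_1 − rank ∂_2 = (12 − 5) − 7 = 0, and the invariant factors of ∂_2 are all 1, so H_1 = 0.
  H_2: rank ker ∂_2 − rank ∂_3 = (8 − 7) − 0 = 1, and there is no ∂_3, so H_2 = Z.

As a check, the Euler characteristic is 6 − 12 + 8 = 2, which agrees with 1 − 0 + 1 = 2.

H_0 = Z,  H_1 = 0,  H_2 = Z.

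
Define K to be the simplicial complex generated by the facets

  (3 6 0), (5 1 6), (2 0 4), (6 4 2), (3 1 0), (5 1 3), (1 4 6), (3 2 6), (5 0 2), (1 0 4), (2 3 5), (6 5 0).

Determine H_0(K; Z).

H_0 = Z.

Order the vertices as 0 < 1 < 2 < 3 < 4 < 5 < 6. Listing each simplex with vertices in this order, K has dimension 2 with simplices:

  0-simplices (7): [0], [1], [2], [3], [4], [5], [6]
  1-simplices (18): [0,1], [0,2], [0,3], [0,4], [0,5], [0,6], [1,3], [1,4], [1,5], [1,6], [2,3], [2,4], [2,5], [2,6], [3,5], [3,6], [4,6], [5,6]
  2-simplices (12): [0,1,3], [0,1,4], [0,2,4], [0,2,5], [0,3,6], [0,5,6], [1,3,5], [1,4,6], [1,5,6], [2,3,5], [2,3,6], [2,4,6]

so the chain groups are C_0 ≅ Z^7, C_1 ≅ Z^18, C_2 ≅ Z^12.

∂_1: C_1 → C_0 is given by ∂[p,q] = [q] − [p]. For instance
  ∂[3,6] = [6] − [3].
This gives a 7×18 integer matrix of rank 6; reducing to Smith normal form yields diagonal entries (1,1,1,1,1,1).

The boundary map ∂_2: C_2 → C_1 maps a triangle to the signed sum of its edges. For instance
  ∂[0,1,4] = [1,4] − [0,4] + [0,1],
  ∂[2,4,6] = [4,6] − [2,6] + [2,4].
As a 18×12 matrix over Z this has rank 12, with invariant factors (1,1,1,1,1,1,1,1,1,1,1,2).

Computing H_k = (kernel of ∂_k) / (image of ∂_{k+1}):

  H_0: rank C_0 − rank ∂_1 = 7 − 6 = 1, and the invariant factors of ∂_1 are all 1, so H_0 = Z.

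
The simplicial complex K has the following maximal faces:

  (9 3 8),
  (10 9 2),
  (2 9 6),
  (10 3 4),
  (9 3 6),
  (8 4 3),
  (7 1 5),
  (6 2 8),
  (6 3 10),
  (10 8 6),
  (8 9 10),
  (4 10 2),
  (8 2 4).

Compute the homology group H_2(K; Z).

H_2 ≅ 0.

Order the vertices as 1 < 2 < 3 < 4 < 5 < 6 < 7 < 8 < 9 < 10. Listing each simplex with vertices in this order, K has dimension 2 with simplices:

  0-simplices (10): [1], [2], [3], [4], [5], [6], [7], [8], [9], [10]
  1-simplices (21): [1,5], [1,7], [2,4], [2,6], [2,8], [2,9], [2,10], [3,4], [3,6], [3,8], [3,9], [3,10], [4,8], [4,10], [5,7], [6,8], [6,9], [6,10], [8,9], [8,10], [9,10]
  2-simplices (13): [1,5,7], [2,4,8], [2,4,10], [2,6,8], [2,6,9], [2,9,10], [3,4,8], [3,4,10], [3,6,9], [3,6,10], [3,8,9], [6,8,10], [8,9,10]

giving chain groups C_0 ≅ Z^10, C_1 ≅ Z^21, C_2 ≅ Z^13.

∂_1: C_1 → C_0 maps an edge to its endpoints' difference, ∂[p,q] = q − p.
The resulting 10×21 matrix has rank 8, and its Smith normal form has invariant factors (1,1,1,1,1,1,1,1).

∂_2: C_2 → C_1 sends each 2-simplex [p,q,r] to [q,r] − [p,r] + [p,q]. For instance
  ∂[6,8,10] = [8,10] − [6,10] + [6,8],
  ∂[3,4,8] = [4,8] − [3,8] + [3,4].
The resulting 21×13 matrix has rank 13, and its Smith normal form has invariant factors (1,1,1,1,1,1,1,1,1,1,1,1,2).

Now H_k = ker ∂_k / im ∂_{k+1}, so:

  H_2: rank ker ∂_2 − rank ∂_3 = (13 − 13) − 0 = 0, and there is no ∂_3, so H_2 ≅ 0.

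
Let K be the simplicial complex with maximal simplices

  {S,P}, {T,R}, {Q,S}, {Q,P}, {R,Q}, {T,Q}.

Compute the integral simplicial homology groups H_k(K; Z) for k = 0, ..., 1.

H_0 = Z,  H_1 = Z^2.

K has 5 vertices, 6 edges.
rank ∂_0 = 0, rank ∂_1 = 4 ⇒ b_0 = 5 − 0 − 4 = 1; all invariant factors of ∂_1 are 1 so no torsion. So H_0 = Z.
rank ∂_1 = 4, rank ∂_2 = 0 ⇒ b_1 = 6 − 4 − 0 = 2. So H_1 = Z^2.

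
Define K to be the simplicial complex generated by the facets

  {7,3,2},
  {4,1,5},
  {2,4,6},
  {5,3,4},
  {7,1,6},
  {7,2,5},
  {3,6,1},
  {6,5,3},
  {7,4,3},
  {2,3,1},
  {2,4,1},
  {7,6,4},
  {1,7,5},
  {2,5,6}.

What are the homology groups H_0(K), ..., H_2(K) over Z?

Take the total order 1 < 2 < 3 < 4 < 5 < 6 < 7 on the vertex set. Then K (dimension 2) consists of the simplices:

  0-simplices (7): [1], [2], [3], [4], [5], [6], [7]
  1-simplices (21): [1,2], [1,3], [1,4], [1,5], [1,6], [1,7], [2,3], [2,4], [2,5], [2,6], [2,7], [3,4], [3,5], [3,6], [3,7], [4,5], [4,6], [4,7], [5,6], [5,7], [6,7]
  2-simplices (14): [1,2,3], [1,2,4], [1,3,6], [1,4,5], [1,5,7], [1,6,7], [2,3,7], [2,4,6], [2,5,6], [2,5,7], [3,4,5], [3,4,7], [3,5,6], [4,6,7]

so the chain groups are C_0 ≅ Z^7, C_1 ≅ Z^21, C_2 ≅ Z^14.

∂_1: C_1 → C_0 is given by ∂[p,q] = [q] − [p]. For instance
  ∂[3,6] = [6] − [3].
The resulting 7×21 matrix has rank 6, and its Smith normal form has invariant factors (1,1,1,1,1,1).

∂_2: C_2 → C_1 maps a triangle to the signed sum of its edges. For instance
  ∂[3,5,6] = [5,6] − [3,6] + [3,5],
  ∂[3,4,5] = [4,5] − [3,5] + [3,4].
The resulting 21×14 matrix has rank 13, and its Smith normal form has invariant factors (1,1,1,1,1,1,1,1,1,1,1,1,1).

Now H_k = ker ∂_k / im ∂_{k+1}, so:

  H_0: rank C_0 − rank ∂_1 = 7 − 6 = 1, and the invariant factors of ∂_1 are all 1, so H_0 = Z.
  H_1: rank ker ∂_1 − rank ∂_2 = (21 − 6) − 13 = 2, and the invariant factors of ∂_2 are all 1, so H_1 = Z^2.
  H_2: rank ker ∂_2 − rank ∂_3 = (14 − 13) − 0 = 1, and there is no ∂_3, so H_2 = Z.

(K is a triangulation of the torus T^2.)

H_0 ≅ Z,  H_1 ≅ Z^2,  H_2 ≅ Z.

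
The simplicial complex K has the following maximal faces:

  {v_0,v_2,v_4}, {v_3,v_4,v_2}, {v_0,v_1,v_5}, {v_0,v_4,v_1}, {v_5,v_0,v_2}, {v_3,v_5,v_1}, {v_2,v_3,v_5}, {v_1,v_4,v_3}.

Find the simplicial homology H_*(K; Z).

Take the total order v_0 < v_1 < v_2 < v_3 < v_4 < v_5 on the vertex set. Then K (dimension 2) consists of the simplices:

  0-simplices (6): [v_0], [v_1], [v_2], [v_3], [v_4], [v_5]
  1-simplices (12): [v_0,v_1], [v_0,v_2], [v_0,v_4], [v_0,v_5], [v_1,v_3], [v_1,v_4], [v_1,v_5], [v_2,v_3], [v_2,v_4], [v_2,v_5], [v_3,v_4], [v_3,v_5]
  2-simplices (8): [v_0,v_1,v_4], [v_0,v_1,v_5], [v_0,v_2,v_4], [v_0,v_2,v_5], [v_1,v_3,v_4], [v_1,v_3,v_5], [v_2,v_3,v_4], [v_2,v_3,v_5]

giving chain groups C_0 ≅ Z^6, C_1 ≅ Z^12, C_2 ≅ Z^8.

The boundary map ∂_1: C_1 → C_0 is given by ∂[p,q] = [q] − [p].
As a 6×12 matrix over Z this has rank 5, with invariant factors (1,1,1,1,1).

The boundary map ∂_2: C_2 → C_1 sends each 2-simplex [p,q,r] to [q,r] − [p,r] + [p,q]. For instance
  ∂[v_2,v_3,v_4] = [v_3,v_4] − [v_2,v_4] + [v_2,v_3],
  ∂[v_2,v_3,v_5] = [v_3,v_5] − [v_2,v_5] + [v_2,v_3].
The 12×8 boundary matrix has rank 7 and Smith normal form diag(1,1,1,1,1,1,1).

From H_k ≅ ker(∂_k) / im(∂_{k+1}) we obtain:

  H_0: rank C_0 − rank ∂_1 = 6 − 5 = 1, and the invariant factors of ∂_1 are all 1, so H_0 ≅ Z.
  H_1: rank ker ∂_1 − rank ∂_2 = (12 − 5) − 7 = 0, and the invariant factors of ∂_2 are all 1, so H_1 ≅ 0.
  H_2: rank ker ∂_2 − rank ∂_3 = (8 − 7) − 0 = 1, and there is no ∂_3, so H_2 ≅ Z.

H_0 ≅ Z,  H_1 = 0,  H_2 ≅ Z.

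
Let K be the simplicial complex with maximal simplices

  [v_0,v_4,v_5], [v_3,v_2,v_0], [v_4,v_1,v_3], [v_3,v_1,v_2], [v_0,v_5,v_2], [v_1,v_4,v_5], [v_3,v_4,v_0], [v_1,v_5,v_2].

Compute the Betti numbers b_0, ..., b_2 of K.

Order the vertices as v_0 < v_1 < v_2 < v_3 < v_4 < v_5. Listing each simplex with vertices in this order, K has dimension 2 with simplices:

  0-simplices (6): [v_0], [v_1], [v_2], [v_3], [v_4], [v_5]
  1-simplices (12): [v_0,v_2], [v_0,v_3], [v_0,v_4], [v_0,v_5], [v_1,v_2], [v_1,v_3], [v_1,v_4], [v_1,v_5], [v_2,v_3], [v_2,v_5], [v_3,v_4], [v_4,v_5]
  2-simplices (8): [v_0,v_2,v_3], [v_0,v_2,v_5], [v_0,v_3,v_4], [v_0,v_4,v_5], [v_1,v_2,v_3], [v_1,v_2,v_5], [v_1,v_3,v_4], [v_1,v_4,v_5]

so the chain groups are C_0 ≅ Z^6, C_1 ≅ Z^12, C_2 ≅ Z^8.

∂_1: C_1 → C_0 is given by ∂[p,q] = [q] − [p].
The 6×12 boundary matrix has rank 5 and Smith normal form diag(1,1,1,1,1).

The boundary map ∂_2: C_2 → C_1 maps a triangle to the signed sum of its edges. For instance
  ∂[v_1,v_4,v_5] = [v_4,v_5] − [v_1,v_5] + [v_1,v_4],
  ∂[v_0,v_4,v_5] = [v_4,v_5] − [v_0,v_5] + [v_0,v_4].
This gives a 12×8 integer matrix of rank 7; reducing to Smith normal form yields diagonal entries (1,1,1,1,1,1,1).

Now H_k = ker ∂_k / im ∂_{k+1}, so:

  H_0: rank C_0 − rank ∂_1 = 6 − 5 = 1, and the invariant factors of ∂_1 are all 1, so H_0 ≅ Z.
  H_1: rank ker ∂_1 − rank ∂_2 = (12 − 5) − 7 = 0, and the invariant factors of ∂_2 are all 1, so H_1 ≅ 0.
  H_2: rank ker ∂_2 − rank ∂_3 = (8 − 7) − 0 = 1, and there is no ∂_3, so H_2 ≅ Z.

As a check, the Euler characteristic is 6 − 12 + 8 = 2, which agrees with 1 − 0 + 1 = 2.
(K is a triangulation of the 2-sphere S^2.)

Hence the Betti numbers are b_0 = 1, b_1 = 0, b_2 = 1.

b_0 = 1, b_1 = 0, b_2 = 1.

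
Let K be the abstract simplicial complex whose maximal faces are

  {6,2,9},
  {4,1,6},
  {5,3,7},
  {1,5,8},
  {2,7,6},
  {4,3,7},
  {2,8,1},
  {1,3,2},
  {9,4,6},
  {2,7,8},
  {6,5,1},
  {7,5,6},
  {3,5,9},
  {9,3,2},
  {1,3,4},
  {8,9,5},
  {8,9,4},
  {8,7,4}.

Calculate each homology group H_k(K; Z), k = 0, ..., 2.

H_0 ≅ Z,  H_1 ≅ Z^2,  H_2 ≅ Z.

Fix the vertex order 1 < 2 < 3 < 4 < 5 < 6 < 7 < 8 < 9 and write every simplex with vertices in increasing order. Then dim K = 2 and the simplices of K are:

  0-simplices (9): [1], [2], [3], [4], [5], [6], [7], [8], [9]
  1-simplices (27): (27 of them)
  2-simplices (18): [1,2,3], [1,2,8], [1,3,4], [1,4,6], [1,5,6], [1,5,8], [2,3,9], [2,6,7], [2,6,9], [2,7,8], [3,4,7], [3,5,7], [3,5,9], [4,6,9], [4,7,8], [4,8,9], [5,6,7], [5,8,9]

so the chain groups are C_0 ≅ Z^9, C_1 ≅ Z^27, C_2 ≅ Z^18.

The boundary map ∂_1: C_1 → C_0 sends each edge [p,q] (with p < q) to q − p. For instance
  ∂[8,9] = [9] − [8].
The resulting 9×27 matrix has rank 8, and its Smith normal form has invariant factors (1,1,1,1,1,1,1,1).

∂_2: C_2 → C_1 acts by ∂[p,q,r] = [q,r] − [p,r] + [p,q]. For instance
  ∂[4,8,9] = [8,9] − [4,9] + [4,8],
  ∂[4,7,8] = [7,8] − [4,8] + [4,7].
The resulting 27×18 matrix has rank 17, and its Smith normal form has invariant factors (1,1,1,1,1,1,1,1,1,1,1,1,1,1,1,1,1).

Now H_k = ker ∂_k / im ∂_{k+1}, so:

  H_0: rank C_0 − rank ∂_1 = 9 − 8 = 1, and the invariant factors of ∂_1 are all 1, so H_0 = Z.
  H_1: rank ker ∂_1 − rank ∂_2 = (27 − 8) − 17 = 2, and the invariant factors of ∂_2 are all 1, so H_1 = Z^2.
  H_2: rank ker ∂_2 − rank ∂_3 = (18 − 17) − 0 = 1, and there is no ∂_3, so H_2 = Z.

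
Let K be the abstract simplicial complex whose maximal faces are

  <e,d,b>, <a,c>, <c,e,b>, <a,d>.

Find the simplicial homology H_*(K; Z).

We work with the vertex ordering a < b < c < d < e. The simplices of K, each written with vertices in increasing order, are:

  0-simplices (5): a, b, c, d, e
  1-simplices (7): ac, ad, bc, bd, be, ce, de
  2-simplices (2): bce, bde

so the chain groups are C_0 ≅ Z^5, C_1 ≅ Z^7, C_2 ≅ Z^2.

∂_1: C_1 → C_0 is given by ∂[p,q] = [q] − [p]. For instance
  ∂ce = e − c.
The resulting 5×7 matrix has rank 4, and its Smith normal form has invariant factors (1,1,1,1).

Boundary ∂_2: C_2 → C_1 sends each 2-simplex [p,q,r] to [q,r] − [p,r] + [p,q]. For instance
  ∂bce = ce − be + bc,
  ∂bde = de − be + bd.
As a 7×2 matrix over Z this has rank 2, with invariant factors (1,1).

Now H_k = ker ∂_k / im ∂_{k+1}, so:

  H_0: rank C_0 − rank ∂_1 = 5 − 4 = 1, and the invariant factors of ∂_1 are all 1, so H_0 ≅ Z.
  H_1: rank ker ∂_1 − rank ∂_2 = (7 − 4) − 2 = 1, and the invariant factors of ∂_2 are all 1, so H_1 ≅ Z.
  H_2: rank ker ∂_2 − rank ∂_3 = (2 − 2) − 0 = 0, and there is no ∂_3, so H_2 ≅ 0.

H_0 ≅ Z,  H_1 ≅ Z,  H_2 = 0.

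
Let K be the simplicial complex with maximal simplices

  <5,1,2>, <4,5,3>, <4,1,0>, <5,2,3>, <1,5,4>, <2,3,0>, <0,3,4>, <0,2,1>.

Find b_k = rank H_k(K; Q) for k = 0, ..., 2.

b_0 = 1, b_1 = 0, b_2 = 1.

Order the vertices as 0 < 1 < 2 < 3 < 4 < 5. Listing each simplex with vertices in this order, K has dimension 2 with simplices:

  0-simplices (6): [0], [1], [2], [3], [4], [5]
  1-simplices (12): [0,1], [0,2], [0,3], [0,4], [1,2], [1,4], [1,5], [2,3], [2,5], [3,4], [3,5], [4,5]
  2-simplices (8): [0,1,2], [0,1,4], [0,2,3], [0,3,4], [1,2,5], [1,4,5], [2,3,5], [3,4,5]

giving chain groups C_0 ≅ Z^6, C_1 ≅ Z^12, C_2 ≅ Z^8.

∂_1: C_1 → C_0 maps an edge to its endpoints' difference, ∂[p,q] = q − p. For instance
  ∂[1,5] = [5] − [1].
This gives a 6×12 integer matrix of rank 5; reducing to Smith normal form yields diagonal entries (1,1,1,1,1).

∂_2: C_2 → C_1 sends each 2-simplex [p,q,r] to [q,r] − [p,r] + [p,q]. For instance
  ∂[3,4,5] = [4,5] − [3,5] + [3,4],
  ∂[0,1,4] = [1,4] − [0,4] + [0,1].
The 12×8 boundary matrix has rank 7 and Smith normal form diag(1,1,1,1,1,1,1).

Computing H_k = (kernel of ∂_k) / (image of ∂_{k+1}):

  H_0: rank C_0 − rank ∂_1 = 6 − 5 = 1, and the invariant factors of ∂_1 are all 1, so H_0 ≅ Z.
  H_1: rank ker ∂_1 − rank ∂_2 = (12 − 5) − 7 = 0, and the invariant factors of ∂_2 are all 1, so H_1 ≅ 0.
  H_2: rank ker ∂_2 − rank ∂_3 = (8 − 7) − 0 = 1, and there is no ∂_3, so H_2 ≅ Z.

As a check, the Euler characteristic is 6 − 12 + 8 = 2, which agrees with 1 − 0 + 1 = 2.

Hence the Betti numbers are b_0 = 1, b_1 = 0, b_2 = 1.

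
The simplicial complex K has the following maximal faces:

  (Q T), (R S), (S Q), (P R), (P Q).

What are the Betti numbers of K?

Order the vertices as P < Q < R < S < T. Listing each simplex with vertices in this order, K has dimension 1 with simplices:

  0-simplices (5): P, Q, R, S, T
  1-simplices (5): PQ, PR, QS, QT, RS

Hence C_0 ≅ Z^5, C_1 ≅ Z^5.

∂_1: C_1 → C_0 sends each edge [p,q] (with p < q) to q − p. For instance
  ∂PQ = Q − P.
The 5×5 boundary matrix has rank 4 and Smith normal form diag(1,1,1,1).

From H_k ≅ ker(∂_k) / im(∂_{k+1}) we obtain:

  H_0: rank C_0 − rank ∂_1 = 5 − 4 = 1, and the invariant factors of ∂_1 are all 1, so H_0 ≅ Z.
  H_1: rank ker ∂_1 − rank ∂_2 = (5 − 4) − 0 = 1, and there is no ∂_2, so H_1 ≅ Z.

Hence the Betti numbers are b_0 = 1, b_1 = 1.

b_0 = 1, b_1 = 1.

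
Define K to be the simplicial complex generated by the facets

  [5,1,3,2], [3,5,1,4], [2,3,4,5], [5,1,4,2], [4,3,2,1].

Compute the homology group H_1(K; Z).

H_1 = 0.

K has 5 vertices, 10 edges, 10 triangles, 5 3-simplices.
rank ∂_1 = 4, rank ∂_2 = 6 ⇒ b_1 = 10 − 4 − 6 = 0; all invariant factors of ∂_2 are 1 so no torsion. So H_1 = 0.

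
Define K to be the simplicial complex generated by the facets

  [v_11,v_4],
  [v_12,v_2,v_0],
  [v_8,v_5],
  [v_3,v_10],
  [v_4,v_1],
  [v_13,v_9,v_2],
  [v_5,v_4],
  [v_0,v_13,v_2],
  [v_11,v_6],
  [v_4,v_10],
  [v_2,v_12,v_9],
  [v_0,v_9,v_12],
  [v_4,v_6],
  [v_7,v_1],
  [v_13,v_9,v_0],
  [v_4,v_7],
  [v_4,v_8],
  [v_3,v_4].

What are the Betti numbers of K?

b_0 = 2, b_1 = 4, b_2 = 1.

Order the vertices as v_0 < v_1 < v_2 < v_3 < v_4 < v_5 < v_6 < v_7 < v_8 < v_9 < v_10 < v_11 < v_12 < v_13. Listing each simplex with vertices in this order, K has dimension 2 with simplices:

  0-simplices (14): [v_0], [v_1], [v_2], [v_3], [v_4], [v_5], [v_6], [v_7], [v_8], [v_9], [v_10], [v_11], [v_12], [v_13]
  1-simplices (21): (21 of them)
  2-simplices (6): [v_0,v_2,v_12], [v_0,v_2,v_13], [v_0,v_9,v_12], [v_0,v_9,v_13], [v_2,v_9,v_12], [v_2,v_9,v_13]

so the chain groups are C_0 ≅ Z^14, C_1 ≅ Z^21, C_2 ≅ Z^6.

∂_1: C_1 → C_0 is given by ∂[p,q] = [q] − [p].
As a 14×21 matrix over Z this has rank 12, with invariant factors (1,1,1,1,1,1,1,1,1,1,1,1).

The boundary map ∂_2: C_2 → C_1 acts by ∂[p,q,r] = [q,r] − [p,r] + [p,q]. For instance
  ∂[v_0,v_9,v_13] = [v_9,v_13] − [v_0,v_13] + [v_0,v_9],
  ∂[v_2,v_9,v_12] = [v_9,v_12] − [v_2,v_12] + [v_2,v_9].
As a 21×6 matrix over Z this has rank 5, with invariant factors (1,1,1,1,1).

From H_k ≅ ker(∂_k) / im(∂_{k+1}) we obtain:

  H_0: rank C_0 − rank ∂_1 = 14 − 12 = 2, and the invariant factors of ∂_1 are all 1, so H_0 ≅ Z^2.
  H_1: rank ker ∂_1 − rank ∂_2 = (21 − 12) − 5 = 4, and the invariant factors of ∂_2 are all 1, so H_1 ≅ Z^4.
  H_2: rank ker ∂_2 − rank ∂_3 = (6 − 5) − 0 = 1, and there is no ∂_3, so H_2 ≅ Z.

As a check, the Euler characteristic is 14 − 21 + 6 = -1, which agrees with 2 − 4 + 1 = -1.

Hence the Betti numbers are b_0 = 2, b_1 = 4, b_2 = 1.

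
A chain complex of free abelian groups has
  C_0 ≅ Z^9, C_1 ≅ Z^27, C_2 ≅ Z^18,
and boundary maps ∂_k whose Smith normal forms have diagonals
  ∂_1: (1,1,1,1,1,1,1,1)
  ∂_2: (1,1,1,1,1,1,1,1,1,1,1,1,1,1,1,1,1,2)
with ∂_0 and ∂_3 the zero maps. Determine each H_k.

H_0: b_0 = 9 − 0 − 8 = 1; torsion from ∂_1 factors > 1: none. So H_0 ≅ Z.
H_1: b_1 = 27 − 8 − 18 = 1; torsion from ∂_2 factors > 1: [2]. So H_1 ≅ Z ⊕ Z_2.
H_2: b_2 = 18 − 18 − 0 = 0; torsion from ∂_3 factors > 1: none. So H_2 ≅ 0.

H_0 ≅ Z,  H_1 ≅ Z ⊕ Z_2,  H_2 = 0.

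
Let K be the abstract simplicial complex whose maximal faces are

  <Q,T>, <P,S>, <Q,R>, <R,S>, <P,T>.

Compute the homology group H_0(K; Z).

H_0 = Z.

Take the total order P < Q < R < S < T on the vertex set. Then K (dimension 1) consists of the simplices:

  0-simplices (5): P, Q, R, S, T
  1-simplices (5): PS, PT, QR, QT, RS

Hence C_0 ≅ Z^5, C_1 ≅ Z^5.

∂_1: C_1 → C_0 sends each edge [p,q] (with p < q) to q − p. For instance
  ∂RS = S − R.
This gives a 5×5 integer matrix of rank 4; reducing to Smith normal form yields diagonal entries (1,1,1,1).

Computing H_k = (kernel of ∂_k) / (image of ∂_{k+1}):

  H_0: rank C_0 − rank ∂_1 = 5 − 4 = 1, and the invariant factors of ∂_1 are all 1, so H_0 ≅ Z.

(K is a triangulation of the circle S^1.)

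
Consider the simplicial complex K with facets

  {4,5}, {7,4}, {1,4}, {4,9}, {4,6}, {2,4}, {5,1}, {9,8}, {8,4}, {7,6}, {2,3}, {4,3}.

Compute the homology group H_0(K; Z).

Order the vertices as 1 < 2 < 3 < 4 < 5 < 6 < 7 < 8 < 9. Listing each simplex with vertices in this order, K has dimension 1 with simplices:

  0-simplices (9): [1], [2], [3], [4], [5], [6], [7], [8], [9]
  1-simplices (12): [1,4], [1,5], [2,3], [2,4], [3,4], [4,5], [4,6], [4,7], [4,8], [4,9], [6,7], [8,9]

so the chain groups are C_0 ≅ Z^9, C_1 ≅ Z^12.

The boundary map ∂_1: C_1 → C_0 sends each edge [p,q] (with p < q) to q − p.
The 9×12 boundary matrix has rank 8 and Smith normal form diag(1,1,1,1,1,1,1,1).

Reading off H_k = ker ∂_k / im ∂_{k+1}:

  H_0: rank C_0 − rank ∂_1 = 9 − 8 = 1, and the invariant factors of ∂_1 are all 1, so H_0 ≅ Z.

H_0 ≅ Z.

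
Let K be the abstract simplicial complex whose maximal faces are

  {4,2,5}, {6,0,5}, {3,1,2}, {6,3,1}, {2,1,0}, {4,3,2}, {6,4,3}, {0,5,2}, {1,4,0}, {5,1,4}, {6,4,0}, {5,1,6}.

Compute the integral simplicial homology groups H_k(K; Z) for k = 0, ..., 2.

We work with the vertex ordering 0 < 1 < 2 < 3 < 4 < 5 < 6. The simplices of K, each written with vertices in increasing order, are:

  0-simplices (7): [0], [1], [2], [3], [4], [5], [6]
  1-simplices (18): [0,1], [0,2], [0,4], [0,5], [0,6], [1,2], [1,3], [1,4], [1,5], [1,6], [2,3], [2,4], [2,5], [3,4], [3,6], [4,5], [4,6], [5,6]
  2-simplices (12): [0,1,2], [0,1,4], [0,2,5], [0,4,6], [0,5,6], [1,2,3], [1,3,6], [1,4,5], [1,5,6], [2,3,4], [2,4,5], [3,4,6]

giving chain groups C_0 ≅ Z^7, C_1 ≅ Z^18, C_2 ≅ Z^12.

The boundary map ∂_1: C_1 → C_0 is given by ∂[p,q] = [q] − [p]. For instance
  ∂[2,4] = [4] − [2].
As a 7×18 matrix over Z this has rank 6, with invariant factors (1,1,1,1,1,1).

The boundary map ∂_2: C_2 → C_1 sends each 2-simplex [p,q,r] to [q,r] − [p,r] + [p,q]. For instance
  ∂[0,4,6] = [4,6] − [0,6] + [0,4],
  ∂[1,4,5] = [4,5] − [1,5] + [1,4].
The 18×12 boundary matrix has rank 12 and Smith normal form diag(1,1,1,1,1,1,1,1,1,1,1,2).

From H_k ≅ ker(∂_k) / im(∂_{k+1}) we obtain:

  H_0: rank C_0 − rank ∂_1 = 7 − 6 = 1, and the invariant factors of ∂_1 are all 1, so H_0 ≅ Z.
  H_1: rank ker ∂_1 − rank ∂_2 = (18 − 6) − 12 = 0, and ∂_2 has invariant factor 2 > 1, so H_1 ≅ Z/2Z.
  H_2: rank ker ∂_2 − rank ∂_3 = (12 − 12) − 0 = 0, and there is no ∂_3, so H_2 ≅ 0.

(K is a triangulation of the real projective plane RP^2.)

H_0 = Z,  H_1 = Z/2Z,  H_2 = 0.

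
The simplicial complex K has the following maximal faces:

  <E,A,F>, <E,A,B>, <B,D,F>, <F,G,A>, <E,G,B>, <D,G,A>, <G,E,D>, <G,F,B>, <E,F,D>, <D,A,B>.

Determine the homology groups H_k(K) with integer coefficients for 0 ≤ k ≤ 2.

H_0 = Z,  H_1 = Z_2,  H_2 = 0.

K has 6 vertices, 15 edges, 10 triangles.
rank ∂_0 = 0, rank ∂_1 = 5 ⇒ b_0 = 6 − 0 − 5 = 1; all invariant factors of ∂_1 are 1 so no torsion. So H_0 ≅ Z.
rank ∂_1 = 5, rank ∂_2 = 10 ⇒ b_1 = 15 − 5 − 10 = 0; ∂_2 has invariant factor(s) [2] giving torsion. So H_1 ≅ Z_2.
rank ∂_2 = 10, rank ∂_3 = 0 ⇒ b_2 = 10 − 10 − 0 = 0. So H_2 ≅ 0.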